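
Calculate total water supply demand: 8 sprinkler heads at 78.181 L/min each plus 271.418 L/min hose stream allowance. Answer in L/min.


Sprinkler demand = 8 * 78.181 = 625.448 L/min
Total = 625.448 + 271.418 = 896.866 L/min

896.866 L/min


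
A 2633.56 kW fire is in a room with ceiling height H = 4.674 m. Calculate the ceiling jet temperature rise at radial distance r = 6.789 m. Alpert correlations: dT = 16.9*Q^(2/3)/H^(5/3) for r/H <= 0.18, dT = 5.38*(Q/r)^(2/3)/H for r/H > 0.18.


r/H = 6.789 / 4.674 = 1.4525
r/H > 0.18, so dT = 5.38*(Q/r)^(2/3)/H
Q/r = 387.92
(Q/r)^(2/3) = 53.189
dT = 5.38 * 53.189 / 4.674 = 61.224 K

61.224 K


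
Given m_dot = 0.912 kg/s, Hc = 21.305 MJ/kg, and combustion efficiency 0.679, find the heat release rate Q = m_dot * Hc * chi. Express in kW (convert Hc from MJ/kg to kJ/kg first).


Hc = 21.305 MJ/kg = 21.305 * 1000 kJ/kg = 21305 kJ/kg
Q = 0.912 kg/s * 21305 kJ/kg * 0.679 = 13193 kW

13193 kW


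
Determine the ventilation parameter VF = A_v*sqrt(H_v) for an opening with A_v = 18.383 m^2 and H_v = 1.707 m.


sqrt(H_v) = 1.3065
VF = 18.383 * 1.3065 = 24.018 m^(5/2)

24.018 m^(5/2)


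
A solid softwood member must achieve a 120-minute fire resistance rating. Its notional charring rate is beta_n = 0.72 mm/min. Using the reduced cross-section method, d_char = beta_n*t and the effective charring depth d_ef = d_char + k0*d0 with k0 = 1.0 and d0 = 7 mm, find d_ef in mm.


d_char = 0.72 * 120 = 86.4 mm
d_ef = 86.4 + 1.0*7 = 93.4 mm

93.4 mm


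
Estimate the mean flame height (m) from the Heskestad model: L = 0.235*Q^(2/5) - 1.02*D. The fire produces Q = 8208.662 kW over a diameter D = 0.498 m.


Q^(2/5) = 36.788
0.235 * Q^(2/5) = 8.6452
1.02 * D = 0.50796
L = 8.1373 m

8.1373 m


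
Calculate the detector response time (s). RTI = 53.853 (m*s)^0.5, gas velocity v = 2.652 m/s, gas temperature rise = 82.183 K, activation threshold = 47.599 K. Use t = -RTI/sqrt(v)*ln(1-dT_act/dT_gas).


dT_act/dT_gas = 0.57918
ln(1 - 0.57918) = -0.86556
t = -53.853 / sqrt(2.652) * -0.86556 = 28.623 s

28.623 s


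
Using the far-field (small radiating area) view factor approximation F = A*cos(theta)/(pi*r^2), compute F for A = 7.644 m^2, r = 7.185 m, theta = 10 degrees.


cos(10 deg) = 0.98481
pi*r^2 = 162.18
F = 7.644 * 0.98481 / 162.18 = 0.046416

0.046416


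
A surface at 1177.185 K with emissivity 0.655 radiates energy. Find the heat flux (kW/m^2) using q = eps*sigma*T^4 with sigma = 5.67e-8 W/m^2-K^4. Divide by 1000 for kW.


T^4 = 1.9203e+12
q = 0.655 * 5.67e-8 * 1.9203e+12 / 1000 = 71.319 kW/m^2

71.319 kW/m^2


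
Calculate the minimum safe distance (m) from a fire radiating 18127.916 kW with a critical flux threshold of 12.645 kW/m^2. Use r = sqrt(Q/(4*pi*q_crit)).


4*pi*q_crit = 158.90
Q/(4*pi*q_crit) = 114.08
r = sqrt(114.08) = 10.681 m

10.681 m


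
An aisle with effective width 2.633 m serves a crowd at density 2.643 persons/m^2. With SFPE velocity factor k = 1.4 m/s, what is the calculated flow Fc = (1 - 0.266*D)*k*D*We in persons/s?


1 - 0.266*D = 1 - 0.266*2.643 = 0.29696
Fs = 0.29696 * 1.4 * 2.643 = 1.0988 persons/(s*m)
Fc = 1.0988 * 2.633 = 2.8932 persons/s

2.8932 persons/s


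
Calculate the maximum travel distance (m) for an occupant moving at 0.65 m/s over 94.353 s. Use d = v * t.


d = 0.65 * 94.353 = 61.329 m

61.329 m


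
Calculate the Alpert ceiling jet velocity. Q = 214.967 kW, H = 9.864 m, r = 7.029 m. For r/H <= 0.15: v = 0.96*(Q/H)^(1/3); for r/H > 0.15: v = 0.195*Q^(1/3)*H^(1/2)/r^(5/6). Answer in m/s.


r/H = 7.029 / 9.864 = 0.71259
r/H > 0.15, so v = 0.195*Q^(1/3)*H^(1/2)/r^(5/6)
Q^(1/3) = 5.9904
H^(1/2) = 3.1407
r^(5/6) = 5.0786
v = 0.195 * 5.9904 * 3.1407 / 5.0786 = 0.72239 m/s

0.72239 m/s


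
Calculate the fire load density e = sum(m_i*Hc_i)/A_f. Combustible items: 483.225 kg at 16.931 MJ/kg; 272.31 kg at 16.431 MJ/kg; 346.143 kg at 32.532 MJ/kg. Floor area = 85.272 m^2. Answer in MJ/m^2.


Total energy = 483.225*16.931 + 272.31*16.431 + 346.143*32.532
= 8181.482 + 4474.326 + 11260.72
= 23916.53 MJ
e = 23916.53 / 85.272 = 280.47 MJ/m^2

280.47 MJ/m^2


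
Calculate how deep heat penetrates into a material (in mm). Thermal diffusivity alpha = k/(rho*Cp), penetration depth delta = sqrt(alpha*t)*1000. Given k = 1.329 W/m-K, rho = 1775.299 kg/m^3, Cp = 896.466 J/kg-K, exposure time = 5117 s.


alpha = 1.329 / (1775.299 * 896.466) = 8.3506e-07 m^2/s
alpha * t = 0.0042730
delta = sqrt(0.0042730) * 1000 = 65.368 mm

65.368 mm


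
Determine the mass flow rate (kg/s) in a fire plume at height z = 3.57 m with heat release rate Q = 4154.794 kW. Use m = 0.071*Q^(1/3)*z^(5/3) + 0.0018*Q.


Q^(1/3) = 16.076
z^(5/3) = 8.3390
First term = 0.071 * 16.076 * 8.3390 = 9.5182
Second term = 0.0018 * 4154.794 = 7.4786
m = 16.997 kg/s

16.997 kg/s


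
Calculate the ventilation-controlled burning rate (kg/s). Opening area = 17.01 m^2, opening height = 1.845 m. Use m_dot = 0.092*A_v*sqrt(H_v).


sqrt(H_v) = 1.3583
m_dot = 0.092 * 17.01 * 1.3583 = 2.1256 kg/s

2.1256 kg/s


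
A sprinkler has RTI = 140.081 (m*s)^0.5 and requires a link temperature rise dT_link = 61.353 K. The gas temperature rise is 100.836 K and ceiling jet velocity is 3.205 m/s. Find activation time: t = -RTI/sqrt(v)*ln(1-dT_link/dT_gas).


dT_link/dT_gas = 0.60844
ln(1 - 0.60844) = -0.93763
t = -140.081 / sqrt(3.205) * -0.93763 = 73.366 s

73.366 s


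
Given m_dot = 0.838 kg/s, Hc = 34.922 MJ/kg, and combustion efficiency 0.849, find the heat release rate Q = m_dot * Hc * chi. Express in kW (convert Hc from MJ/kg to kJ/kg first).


Hc = 34.922 MJ/kg = 34.922 * 1000 kJ/kg = 34922 kJ/kg
Q = 0.838 kg/s * 34922 kJ/kg * 0.849 = 24846 kW

24846 kW


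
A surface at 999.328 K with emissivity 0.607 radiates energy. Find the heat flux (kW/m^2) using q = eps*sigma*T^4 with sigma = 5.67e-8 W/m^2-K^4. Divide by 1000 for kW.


T^4 = 9.9731e+11
q = 0.607 * 5.67e-8 * 9.9731e+11 / 1000 = 34.324 kW/m^2

34.324 kW/m^2


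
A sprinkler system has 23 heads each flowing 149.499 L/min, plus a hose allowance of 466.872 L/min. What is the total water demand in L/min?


Sprinkler demand = 23 * 149.499 = 3438.477 L/min
Total = 3438.477 + 466.872 = 3905.349 L/min

3905.349 L/min


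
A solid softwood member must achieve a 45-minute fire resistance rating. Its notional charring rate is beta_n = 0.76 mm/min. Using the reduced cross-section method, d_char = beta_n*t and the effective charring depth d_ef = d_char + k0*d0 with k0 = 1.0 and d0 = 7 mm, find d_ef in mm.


d_char = 0.76 * 45 = 34.2 mm
d_ef = 34.2 + 1.0*7 = 41.2 mm

41.2 mm


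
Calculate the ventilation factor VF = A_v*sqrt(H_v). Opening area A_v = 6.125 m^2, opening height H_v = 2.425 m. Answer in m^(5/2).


sqrt(H_v) = 1.5572
VF = 6.125 * 1.5572 = 9.5381 m^(5/2)

9.5381 m^(5/2)


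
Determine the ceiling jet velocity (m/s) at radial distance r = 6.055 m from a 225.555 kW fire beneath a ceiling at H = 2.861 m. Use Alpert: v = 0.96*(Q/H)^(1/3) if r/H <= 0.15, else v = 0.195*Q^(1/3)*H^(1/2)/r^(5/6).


r/H = 6.055 / 2.861 = 2.1164
r/H > 0.15, so v = 0.195*Q^(1/3)*H^(1/2)/r^(5/6)
Q^(1/3) = 6.0872
H^(1/2) = 1.6914
r^(5/6) = 4.4850
v = 0.195 * 6.0872 * 1.6914 / 4.4850 = 0.44766 m/s

0.44766 m/s


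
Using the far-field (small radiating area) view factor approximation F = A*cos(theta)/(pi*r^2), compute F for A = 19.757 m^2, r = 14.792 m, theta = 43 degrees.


cos(43 deg) = 0.73135
pi*r^2 = 687.39
F = 19.757 * 0.73135 / 687.39 = 0.021021

0.021021


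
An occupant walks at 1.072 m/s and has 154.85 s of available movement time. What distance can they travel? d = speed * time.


d = 1.072 * 154.85 = 166.00 m

166.00 m


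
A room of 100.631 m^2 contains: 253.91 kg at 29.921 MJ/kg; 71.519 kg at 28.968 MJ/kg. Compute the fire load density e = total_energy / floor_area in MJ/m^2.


Total energy = 253.91*29.921 + 71.519*28.968
= 7597.241 + 2071.762
= 9669.004 MJ
e = 9669.004 / 100.631 = 96.084 MJ/m^2

96.084 MJ/m^2


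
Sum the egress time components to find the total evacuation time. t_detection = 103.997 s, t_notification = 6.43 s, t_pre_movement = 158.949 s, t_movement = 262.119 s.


Total = 103.997 + 6.43 + 158.949 + 262.119 = 531.495 s

531.495 s


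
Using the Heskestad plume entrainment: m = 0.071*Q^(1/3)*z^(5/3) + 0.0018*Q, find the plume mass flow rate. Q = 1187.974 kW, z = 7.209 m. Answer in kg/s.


Q^(1/3) = 10.591
z^(5/3) = 26.902
First term = 0.071 * 10.591 * 26.902 = 20.230
Second term = 0.0018 * 1187.974 = 2.1384
m = 22.368 kg/s

22.368 kg/s


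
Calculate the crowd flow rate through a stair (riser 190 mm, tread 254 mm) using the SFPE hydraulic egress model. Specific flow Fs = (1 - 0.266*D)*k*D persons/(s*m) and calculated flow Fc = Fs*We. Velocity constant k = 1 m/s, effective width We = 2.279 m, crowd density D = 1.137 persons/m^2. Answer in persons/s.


1 - 0.266*D = 1 - 0.266*1.137 = 0.69756
Fs = 0.69756 * 1 * 1.137 = 0.79312 persons/(s*m)
Fc = 0.79312 * 2.279 = 1.8075 persons/s

1.8075 persons/s


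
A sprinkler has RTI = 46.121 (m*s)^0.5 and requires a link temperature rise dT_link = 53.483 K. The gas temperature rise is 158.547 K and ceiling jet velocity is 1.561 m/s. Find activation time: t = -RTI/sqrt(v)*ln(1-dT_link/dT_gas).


dT_link/dT_gas = 0.33733
ln(1 - 0.33733) = -0.41148
t = -46.121 / sqrt(1.561) * -0.41148 = 15.190 s

15.190 s


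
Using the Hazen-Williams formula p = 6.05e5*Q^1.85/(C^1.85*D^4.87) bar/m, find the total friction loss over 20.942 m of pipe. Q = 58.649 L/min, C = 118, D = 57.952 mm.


Q^1.85 = 1867.6
C^1.85 = 6807.4
D^4.87 = 3.8561e+08
p/m = 0.00043044 bar/m
p_total = 0.00043044 * 20.942 = 0.0090143 bar

0.0090143 bar


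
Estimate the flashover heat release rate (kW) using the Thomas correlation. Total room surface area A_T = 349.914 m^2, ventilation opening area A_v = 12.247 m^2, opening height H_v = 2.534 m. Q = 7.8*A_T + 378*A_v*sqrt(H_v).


7.8*A_T = 2729.3
sqrt(H_v) = 1.5919
378*A_v*sqrt(H_v) = 7369.3
Q = 2729.3 + 7369.3 = 10099 kW

10099 kW


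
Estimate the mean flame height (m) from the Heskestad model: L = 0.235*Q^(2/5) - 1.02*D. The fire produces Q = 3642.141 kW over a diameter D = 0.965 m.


Q^(2/5) = 26.579
0.235 * Q^(2/5) = 6.2461
1.02 * D = 0.98430
L = 5.2618 m

5.2618 m


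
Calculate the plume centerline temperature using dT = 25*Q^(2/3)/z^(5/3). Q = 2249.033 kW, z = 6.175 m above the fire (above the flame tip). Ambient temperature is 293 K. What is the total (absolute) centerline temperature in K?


Q^(2/3) = 171.66
z^(5/3) = 20.784
dT = 25 * 171.66 / 20.784 = 206.48 K
T = 293 + 206.48 = 499.48 K

499.48 K


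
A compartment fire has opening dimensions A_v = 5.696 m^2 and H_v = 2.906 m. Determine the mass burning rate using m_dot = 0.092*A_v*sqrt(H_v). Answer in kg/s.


sqrt(H_v) = 1.7047
m_dot = 0.092 * 5.696 * 1.7047 = 0.89332 kg/s

0.89332 kg/s


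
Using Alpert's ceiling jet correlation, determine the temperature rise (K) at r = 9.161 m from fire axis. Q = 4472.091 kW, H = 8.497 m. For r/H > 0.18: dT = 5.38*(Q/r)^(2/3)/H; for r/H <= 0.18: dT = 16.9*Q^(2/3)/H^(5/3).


r/H = 9.161 / 8.497 = 1.0781
r/H > 0.18, so dT = 5.38*(Q/r)^(2/3)/H
Q/r = 488.17
(Q/r)^(2/3) = 61.998
dT = 5.38 * 61.998 / 8.497 = 39.255 K

39.255 K


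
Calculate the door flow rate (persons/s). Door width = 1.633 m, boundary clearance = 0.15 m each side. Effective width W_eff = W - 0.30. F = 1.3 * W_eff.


W_eff = 1.633 - 0.30 = 1.333 m
F = 1.3 * 1.333 = 1.7329 persons/s

1.7329 persons/s


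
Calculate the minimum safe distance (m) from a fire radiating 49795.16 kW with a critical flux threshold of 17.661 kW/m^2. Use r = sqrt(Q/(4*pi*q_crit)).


4*pi*q_crit = 221.93
Q/(4*pi*q_crit) = 224.37
r = sqrt(224.37) = 14.979 m

14.979 m


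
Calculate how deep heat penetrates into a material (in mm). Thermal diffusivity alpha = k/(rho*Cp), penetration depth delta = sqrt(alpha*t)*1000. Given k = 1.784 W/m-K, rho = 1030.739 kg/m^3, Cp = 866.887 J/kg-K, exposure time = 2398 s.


alpha = 1.784 / (1030.739 * 866.887) = 1.9966e-06 m^2/s
alpha * t = 0.0047878
delta = sqrt(0.0047878) * 1000 = 69.194 mm

69.194 mm


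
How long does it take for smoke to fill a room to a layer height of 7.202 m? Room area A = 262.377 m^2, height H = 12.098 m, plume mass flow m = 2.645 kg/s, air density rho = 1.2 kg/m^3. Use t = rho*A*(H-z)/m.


H - z = 4.896 m
t = 1.2 * 262.377 * 4.896 / 2.645 = 582.80 s

582.80 s


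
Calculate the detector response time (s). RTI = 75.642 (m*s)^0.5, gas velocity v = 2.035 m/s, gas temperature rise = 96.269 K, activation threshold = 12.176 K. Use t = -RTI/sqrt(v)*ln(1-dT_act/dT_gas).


dT_act/dT_gas = 0.12648
ln(1 - 0.12648) = -0.13522
t = -75.642 / sqrt(2.035) * -0.13522 = 7.1702 s

7.1702 s


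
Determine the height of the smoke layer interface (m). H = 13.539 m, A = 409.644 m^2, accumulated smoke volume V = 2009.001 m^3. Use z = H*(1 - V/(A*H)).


V/(A*H) = 0.36223
1 - 0.36223 = 0.63777
z = 13.539 * 0.63777 = 8.6347 m

8.6347 m


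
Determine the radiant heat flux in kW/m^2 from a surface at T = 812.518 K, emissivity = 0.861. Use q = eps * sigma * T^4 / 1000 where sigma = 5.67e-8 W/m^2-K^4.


T^4 = 4.3584e+11
q = 0.861 * 5.67e-8 * 4.3584e+11 / 1000 = 21.277 kW/m^2

21.277 kW/m^2


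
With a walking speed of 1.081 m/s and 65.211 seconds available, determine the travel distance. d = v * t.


d = 1.081 * 65.211 = 70.493 m

70.493 m


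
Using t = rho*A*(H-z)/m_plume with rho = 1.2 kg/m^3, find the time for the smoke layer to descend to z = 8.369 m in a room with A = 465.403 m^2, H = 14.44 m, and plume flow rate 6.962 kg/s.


H - z = 6.071 m
t = 1.2 * 465.403 * 6.071 / 6.962 = 487.01 s

487.01 s


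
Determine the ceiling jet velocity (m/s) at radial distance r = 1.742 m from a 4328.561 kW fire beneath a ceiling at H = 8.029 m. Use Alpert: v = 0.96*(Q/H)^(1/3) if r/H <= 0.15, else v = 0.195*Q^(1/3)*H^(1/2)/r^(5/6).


r/H = 1.742 / 8.029 = 0.21696
r/H > 0.15, so v = 0.195*Q^(1/3)*H^(1/2)/r^(5/6)
Q^(1/3) = 16.297
H^(1/2) = 2.8335
r^(5/6) = 1.5881
v = 0.195 * 16.297 * 2.8335 / 1.5881 = 5.6703 m/s

5.6703 m/s


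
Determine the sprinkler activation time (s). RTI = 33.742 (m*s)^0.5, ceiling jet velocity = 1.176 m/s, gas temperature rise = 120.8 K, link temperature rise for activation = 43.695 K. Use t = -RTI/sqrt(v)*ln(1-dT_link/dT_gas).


dT_link/dT_gas = 0.36171
ln(1 - 0.36171) = -0.44897
t = -33.742 / sqrt(1.176) * -0.44897 = 13.970 s

13.970 s


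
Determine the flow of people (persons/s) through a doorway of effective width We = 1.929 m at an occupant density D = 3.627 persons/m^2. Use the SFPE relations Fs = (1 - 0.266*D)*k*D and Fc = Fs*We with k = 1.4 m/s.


1 - 0.266*D = 1 - 0.266*3.627 = 0.035218
Fs = 0.035218 * 1.4 * 3.627 = 0.17883 persons/(s*m)
Fc = 0.17883 * 1.929 = 0.34496 persons/s

0.34496 persons/s


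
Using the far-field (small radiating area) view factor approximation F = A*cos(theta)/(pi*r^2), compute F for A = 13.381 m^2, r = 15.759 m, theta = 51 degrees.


cos(51 deg) = 0.62932
pi*r^2 = 780.20
F = 13.381 * 0.62932 / 780.20 = 0.010793

0.010793


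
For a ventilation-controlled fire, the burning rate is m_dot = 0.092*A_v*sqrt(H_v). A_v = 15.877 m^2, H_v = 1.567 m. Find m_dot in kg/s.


sqrt(H_v) = 1.2518
m_dot = 0.092 * 15.877 * 1.2518 = 1.8285 kg/s

1.8285 kg/s


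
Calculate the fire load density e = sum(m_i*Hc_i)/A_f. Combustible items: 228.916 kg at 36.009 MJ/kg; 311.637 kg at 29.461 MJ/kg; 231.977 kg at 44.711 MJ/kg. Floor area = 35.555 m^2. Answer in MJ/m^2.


Total energy = 228.916*36.009 + 311.637*29.461 + 231.977*44.711
= 8243.036 + 9181.138 + 10371.92
= 27796.10 MJ
e = 27796.10 / 35.555 = 781.78 MJ/m^2

781.78 MJ/m^2


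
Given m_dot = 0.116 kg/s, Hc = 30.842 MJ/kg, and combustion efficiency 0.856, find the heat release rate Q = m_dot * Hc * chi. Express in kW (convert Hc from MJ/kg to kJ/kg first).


Hc = 30.842 MJ/kg = 30.842 * 1000 kJ/kg = 30842 kJ/kg
Q = 0.116 kg/s * 30842 kJ/kg * 0.856 = 3062.5 kW

3062.5 kW


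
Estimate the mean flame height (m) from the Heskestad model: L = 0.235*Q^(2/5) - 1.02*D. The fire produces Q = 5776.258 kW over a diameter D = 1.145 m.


Q^(2/5) = 31.964
0.235 * Q^(2/5) = 7.5115
1.02 * D = 1.1679
L = 6.3436 m

6.3436 m


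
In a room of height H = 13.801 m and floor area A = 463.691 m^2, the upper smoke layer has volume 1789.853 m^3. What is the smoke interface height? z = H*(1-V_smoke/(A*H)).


V/(A*H) = 0.27969
1 - 0.27969 = 0.72031
z = 13.801 * 0.72031 = 9.9410 m

9.9410 m


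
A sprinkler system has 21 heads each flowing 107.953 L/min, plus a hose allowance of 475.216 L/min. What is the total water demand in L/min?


Sprinkler demand = 21 * 107.953 = 2267.013 L/min
Total = 2267.013 + 475.216 = 2742.229 L/min

2742.229 L/min


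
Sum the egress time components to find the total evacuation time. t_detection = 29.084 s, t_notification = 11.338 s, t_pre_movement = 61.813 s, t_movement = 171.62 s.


Total = 29.084 + 11.338 + 61.813 + 171.62 = 273.855 s

273.855 s


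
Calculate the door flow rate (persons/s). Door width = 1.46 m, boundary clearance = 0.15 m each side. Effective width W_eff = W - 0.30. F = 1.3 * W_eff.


W_eff = 1.46 - 0.30 = 1.16 m
F = 1.3 * 1.16 = 1.508 persons/s

1.508 persons/s


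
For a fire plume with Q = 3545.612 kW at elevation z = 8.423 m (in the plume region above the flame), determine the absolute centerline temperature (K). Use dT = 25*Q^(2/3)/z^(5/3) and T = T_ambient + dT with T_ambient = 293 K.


Q^(2/3) = 232.52
z^(5/3) = 34.869
dT = 25 * 232.52 / 34.869 = 166.71 K
T = 293 + 166.71 = 459.71 K

459.71 K


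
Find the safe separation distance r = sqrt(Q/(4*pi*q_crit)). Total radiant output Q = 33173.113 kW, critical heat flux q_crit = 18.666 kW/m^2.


4*pi*q_crit = 234.56
Q/(4*pi*q_crit) = 141.42
r = sqrt(141.42) = 11.892 m

11.892 m


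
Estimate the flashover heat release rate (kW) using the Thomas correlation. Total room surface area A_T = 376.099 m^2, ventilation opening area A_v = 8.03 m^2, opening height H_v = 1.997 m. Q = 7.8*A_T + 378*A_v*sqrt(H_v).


7.8*A_T = 2933.6
sqrt(H_v) = 1.4132
378*A_v*sqrt(H_v) = 4289.4
Q = 2933.6 + 4289.4 = 7223.0 kW

7223.0 kW


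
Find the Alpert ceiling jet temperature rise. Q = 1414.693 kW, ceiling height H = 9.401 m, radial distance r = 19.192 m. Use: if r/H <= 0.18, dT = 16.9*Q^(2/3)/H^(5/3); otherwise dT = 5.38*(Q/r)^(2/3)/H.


r/H = 19.192 / 9.401 = 2.0415
r/H > 0.18, so dT = 5.38*(Q/r)^(2/3)/H
Q/r = 73.713
(Q/r)^(2/3) = 17.580
dT = 5.38 * 17.580 / 9.401 = 10.061 K

10.061 K


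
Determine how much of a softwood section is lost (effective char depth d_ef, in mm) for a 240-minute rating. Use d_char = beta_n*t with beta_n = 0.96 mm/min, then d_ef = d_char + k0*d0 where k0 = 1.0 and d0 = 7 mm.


d_char = 0.96 * 240 = 230.4 mm
d_ef = 230.4 + 1.0*7 = 237.4 mm

237.4 mm


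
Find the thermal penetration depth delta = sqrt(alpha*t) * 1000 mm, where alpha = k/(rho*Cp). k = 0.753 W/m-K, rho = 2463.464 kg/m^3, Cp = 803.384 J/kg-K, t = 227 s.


alpha = 0.753 / (2463.464 * 803.384) = 3.8047e-07 m^2/s
alpha * t = 8.6368e-05
delta = sqrt(8.6368e-05) * 1000 = 9.2934 mm

9.2934 mm


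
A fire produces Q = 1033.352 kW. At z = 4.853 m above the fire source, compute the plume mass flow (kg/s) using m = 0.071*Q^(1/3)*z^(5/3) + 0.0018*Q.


Q^(1/3) = 10.110
z^(5/3) = 13.911
First term = 0.071 * 10.110 * 13.911 = 9.9852
Second term = 0.0018 * 1033.352 = 1.8600
m = 11.845 kg/s

11.845 kg/s


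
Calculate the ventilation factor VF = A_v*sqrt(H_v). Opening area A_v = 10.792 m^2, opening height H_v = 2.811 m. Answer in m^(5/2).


sqrt(H_v) = 1.6766
VF = 10.792 * 1.6766 = 18.094 m^(5/2)

18.094 m^(5/2)


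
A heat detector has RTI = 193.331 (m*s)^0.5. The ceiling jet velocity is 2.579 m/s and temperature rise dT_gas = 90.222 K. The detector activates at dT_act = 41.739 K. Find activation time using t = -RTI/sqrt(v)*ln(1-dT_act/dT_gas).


dT_act/dT_gas = 0.46263
ln(1 - 0.46263) = -0.62106
t = -193.331 / sqrt(2.579) * -0.62106 = 74.767 s

74.767 s


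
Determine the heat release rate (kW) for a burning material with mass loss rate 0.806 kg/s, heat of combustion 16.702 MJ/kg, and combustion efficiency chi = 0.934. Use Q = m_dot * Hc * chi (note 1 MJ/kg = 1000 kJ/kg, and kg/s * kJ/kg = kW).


Hc = 16.702 MJ/kg = 16.702 * 1000 kJ/kg = 16702 kJ/kg
Q = 0.806 kg/s * 16702 kJ/kg * 0.934 = 12573 kW

12573 kW


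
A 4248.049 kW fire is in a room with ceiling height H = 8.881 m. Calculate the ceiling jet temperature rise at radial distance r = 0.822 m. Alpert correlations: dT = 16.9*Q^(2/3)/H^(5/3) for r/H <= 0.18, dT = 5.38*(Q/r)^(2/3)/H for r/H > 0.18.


r/H = 0.822 / 8.881 = 0.092557
r/H <= 0.18, so dT = 16.9*Q^(2/3)/H^(5/3)
Q^(2/3) = 262.30
H^(5/3) = 38.086
dT = 16.9 * 262.30 / 38.086 = 116.39 K

116.39 K


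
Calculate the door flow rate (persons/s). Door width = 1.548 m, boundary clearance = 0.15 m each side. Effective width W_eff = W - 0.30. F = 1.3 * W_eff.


W_eff = 1.548 - 0.30 = 1.248 m
F = 1.3 * 1.248 = 1.6224 persons/s

1.6224 persons/s


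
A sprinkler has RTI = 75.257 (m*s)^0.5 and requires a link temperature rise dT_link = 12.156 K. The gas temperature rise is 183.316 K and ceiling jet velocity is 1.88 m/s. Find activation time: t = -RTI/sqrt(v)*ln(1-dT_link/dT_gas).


dT_link/dT_gas = 0.066312
ln(1 - 0.066312) = -0.068613
t = -75.257 / sqrt(1.88) * -0.068613 = 3.7659 s

3.7659 s


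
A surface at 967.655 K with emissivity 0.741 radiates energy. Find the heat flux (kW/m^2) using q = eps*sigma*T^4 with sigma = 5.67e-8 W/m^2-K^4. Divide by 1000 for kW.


T^4 = 8.7676e+11
q = 0.741 * 5.67e-8 * 8.7676e+11 / 1000 = 36.837 kW/m^2

36.837 kW/m^2


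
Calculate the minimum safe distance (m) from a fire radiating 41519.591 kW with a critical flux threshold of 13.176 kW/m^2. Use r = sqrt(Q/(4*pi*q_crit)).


4*pi*q_crit = 165.57
Q/(4*pi*q_crit) = 250.76
r = sqrt(250.76) = 15.835 m

15.835 m


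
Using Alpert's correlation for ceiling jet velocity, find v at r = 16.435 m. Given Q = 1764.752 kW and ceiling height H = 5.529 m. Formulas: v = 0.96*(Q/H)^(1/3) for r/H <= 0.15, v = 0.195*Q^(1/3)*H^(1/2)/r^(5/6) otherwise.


r/H = 16.435 / 5.529 = 2.9725
r/H > 0.15, so v = 0.195*Q^(1/3)*H^(1/2)/r^(5/6)
Q^(1/3) = 12.084
H^(1/2) = 2.3514
r^(5/6) = 10.307
v = 0.195 * 12.084 * 2.3514 / 10.307 = 0.53758 m/s

0.53758 m/s


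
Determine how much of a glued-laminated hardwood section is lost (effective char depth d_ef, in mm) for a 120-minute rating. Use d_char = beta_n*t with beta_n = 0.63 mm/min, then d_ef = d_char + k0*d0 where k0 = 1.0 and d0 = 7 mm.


d_char = 0.63 * 120 = 75.6 mm
d_ef = 75.6 + 1.0*7 = 82.6 mm

82.6 mm


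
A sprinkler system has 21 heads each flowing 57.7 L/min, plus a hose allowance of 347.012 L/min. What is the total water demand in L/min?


Sprinkler demand = 21 * 57.7 = 1211.7 L/min
Total = 1211.7 + 347.012 = 1558.712 L/min

1558.712 L/min


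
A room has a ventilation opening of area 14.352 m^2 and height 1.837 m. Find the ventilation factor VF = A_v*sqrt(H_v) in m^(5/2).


sqrt(H_v) = 1.3554
VF = 14.352 * 1.3554 = 19.452 m^(5/2)

19.452 m^(5/2)


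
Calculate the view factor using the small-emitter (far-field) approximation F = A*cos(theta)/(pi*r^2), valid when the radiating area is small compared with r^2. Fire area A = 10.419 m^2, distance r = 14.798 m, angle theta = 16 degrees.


cos(16 deg) = 0.96126
pi*r^2 = 687.95
F = 10.419 * 0.96126 / 687.95 = 0.014558

0.014558


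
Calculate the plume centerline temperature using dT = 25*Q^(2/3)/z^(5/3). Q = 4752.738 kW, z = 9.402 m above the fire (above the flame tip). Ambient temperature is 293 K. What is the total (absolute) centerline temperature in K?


Q^(2/3) = 282.68
z^(5/3) = 41.883
dT = 25 * 282.68 / 41.883 = 168.73 K
T = 293 + 168.73 = 461.73 K

461.73 K


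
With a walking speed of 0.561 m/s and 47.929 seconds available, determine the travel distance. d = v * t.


d = 0.561 * 47.929 = 26.888 m

26.888 m


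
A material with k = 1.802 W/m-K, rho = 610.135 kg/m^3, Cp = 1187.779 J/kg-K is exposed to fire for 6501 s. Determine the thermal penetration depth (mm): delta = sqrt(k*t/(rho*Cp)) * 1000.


alpha = 1.802 / (610.135 * 1187.779) = 2.4865e-06 m^2/s
alpha * t = 0.016165
delta = sqrt(0.016165) * 1000 = 127.14 mm

127.14 mm


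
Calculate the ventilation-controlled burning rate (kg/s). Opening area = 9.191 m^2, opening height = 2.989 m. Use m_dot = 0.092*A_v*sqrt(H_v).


sqrt(H_v) = 1.7289
m_dot = 0.092 * 9.191 * 1.7289 = 1.4619 kg/s

1.4619 kg/s


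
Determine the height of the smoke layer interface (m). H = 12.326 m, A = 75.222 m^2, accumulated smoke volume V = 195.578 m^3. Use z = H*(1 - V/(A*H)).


V/(A*H) = 0.21094
1 - 0.21094 = 0.78906
z = 12.326 * 0.78906 = 9.7260 m

9.7260 m


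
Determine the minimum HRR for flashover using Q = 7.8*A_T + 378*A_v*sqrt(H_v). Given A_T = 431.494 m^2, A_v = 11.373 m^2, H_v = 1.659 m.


7.8*A_T = 3365.7
sqrt(H_v) = 1.2880
378*A_v*sqrt(H_v) = 5537.2
Q = 3365.7 + 5537.2 = 8902.9 kW

8902.9 kW


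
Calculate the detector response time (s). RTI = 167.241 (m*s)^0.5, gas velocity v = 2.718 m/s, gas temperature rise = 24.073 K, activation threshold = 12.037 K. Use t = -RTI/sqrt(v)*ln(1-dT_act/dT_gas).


dT_act/dT_gas = 0.50002
ln(1 - 0.50002) = -0.69319
t = -167.241 / sqrt(2.718) * -0.69319 = 70.318 s

70.318 s


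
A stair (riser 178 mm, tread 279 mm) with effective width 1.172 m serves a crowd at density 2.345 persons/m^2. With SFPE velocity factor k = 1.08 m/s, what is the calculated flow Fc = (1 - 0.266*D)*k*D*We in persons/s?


1 - 0.266*D = 1 - 0.266*2.345 = 0.37623
Fs = 0.37623 * 1.08 * 2.345 = 0.95284 persons/(s*m)
Fc = 0.95284 * 1.172 = 1.1167 persons/s

1.1167 persons/s


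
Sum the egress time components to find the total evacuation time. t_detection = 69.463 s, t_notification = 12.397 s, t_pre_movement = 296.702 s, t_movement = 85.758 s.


Total = 69.463 + 12.397 + 296.702 + 85.758 = 464.32 s

464.32 s


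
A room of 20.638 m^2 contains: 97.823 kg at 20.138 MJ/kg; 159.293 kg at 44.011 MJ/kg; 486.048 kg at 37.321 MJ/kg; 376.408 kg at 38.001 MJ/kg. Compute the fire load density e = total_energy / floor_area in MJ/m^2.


Total energy = 97.823*20.138 + 159.293*44.011 + 486.048*37.321 + 376.408*38.001
= 1969.960 + 7010.644 + 18139.80 + 14303.88
= 41424.28 MJ
e = 41424.28 / 20.638 = 2007.2 MJ/m^2

2007.2 MJ/m^2


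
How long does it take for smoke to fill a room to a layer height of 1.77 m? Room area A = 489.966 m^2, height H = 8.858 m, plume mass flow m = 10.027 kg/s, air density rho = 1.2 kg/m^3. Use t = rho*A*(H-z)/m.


H - z = 7.088 m
t = 1.2 * 489.966 * 7.088 / 10.027 = 415.62 s

415.62 s


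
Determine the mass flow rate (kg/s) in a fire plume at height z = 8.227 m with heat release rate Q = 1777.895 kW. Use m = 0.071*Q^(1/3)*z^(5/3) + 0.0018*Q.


Q^(1/3) = 12.114
z^(5/3) = 33.528
First term = 0.071 * 12.114 * 33.528 = 28.838
Second term = 0.0018 * 1777.895 = 3.2002
m = 32.038 kg/s

32.038 kg/s


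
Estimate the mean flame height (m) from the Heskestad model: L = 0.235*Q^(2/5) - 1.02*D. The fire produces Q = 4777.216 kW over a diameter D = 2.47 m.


Q^(2/5) = 29.626
0.235 * Q^(2/5) = 6.9621
1.02 * D = 2.5194
L = 4.4427 m

4.4427 m


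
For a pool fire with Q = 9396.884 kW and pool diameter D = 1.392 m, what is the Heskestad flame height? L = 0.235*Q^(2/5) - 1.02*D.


Q^(2/5) = 38.832
0.235 * Q^(2/5) = 9.1256
1.02 * D = 1.4198
L = 7.7058 m

7.7058 m


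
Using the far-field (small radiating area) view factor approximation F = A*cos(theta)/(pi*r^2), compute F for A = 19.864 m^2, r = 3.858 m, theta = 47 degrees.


cos(47 deg) = 0.68200
pi*r^2 = 46.760
F = 19.864 * 0.68200 / 46.760 = 0.28972

0.28972


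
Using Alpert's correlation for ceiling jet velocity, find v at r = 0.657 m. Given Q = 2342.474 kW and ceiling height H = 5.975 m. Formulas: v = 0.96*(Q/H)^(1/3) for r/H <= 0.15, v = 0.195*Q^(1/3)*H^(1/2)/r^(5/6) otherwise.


r/H = 0.657 / 5.975 = 0.10996
r/H <= 0.15, so v = 0.96*(Q/H)^(1/3)
Q/H = 392.05
(Q/H)^(1/3) = 7.3189
v = 0.96 * 7.3189 = 7.0261 m/s

7.0261 m/s


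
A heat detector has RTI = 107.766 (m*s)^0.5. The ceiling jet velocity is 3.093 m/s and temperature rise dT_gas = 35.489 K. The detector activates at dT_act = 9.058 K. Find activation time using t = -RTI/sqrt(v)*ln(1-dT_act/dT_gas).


dT_act/dT_gas = 0.25523
ln(1 - 0.25523) = -0.29469
t = -107.766 / sqrt(3.093) * -0.29469 = 18.057 s

18.057 s


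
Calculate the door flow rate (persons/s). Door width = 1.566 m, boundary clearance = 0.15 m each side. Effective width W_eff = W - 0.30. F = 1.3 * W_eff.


W_eff = 1.566 - 0.30 = 1.266 m
F = 1.3 * 1.266 = 1.6458 persons/s

1.6458 persons/s


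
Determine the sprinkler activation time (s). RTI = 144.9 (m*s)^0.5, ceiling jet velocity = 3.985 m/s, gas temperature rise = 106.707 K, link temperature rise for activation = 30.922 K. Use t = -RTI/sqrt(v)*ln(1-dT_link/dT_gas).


dT_link/dT_gas = 0.28978
ln(1 - 0.28978) = -0.34219
t = -144.9 / sqrt(3.985) * -0.34219 = 24.838 s

24.838 s


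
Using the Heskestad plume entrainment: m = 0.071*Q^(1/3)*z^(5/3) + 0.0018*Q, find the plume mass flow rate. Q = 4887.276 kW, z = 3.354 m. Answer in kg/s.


Q^(1/3) = 16.970
z^(5/3) = 7.5152
First term = 0.071 * 16.970 * 7.5152 = 9.0549
Second term = 0.0018 * 4887.276 = 8.7971
m = 17.852 kg/s

17.852 kg/s


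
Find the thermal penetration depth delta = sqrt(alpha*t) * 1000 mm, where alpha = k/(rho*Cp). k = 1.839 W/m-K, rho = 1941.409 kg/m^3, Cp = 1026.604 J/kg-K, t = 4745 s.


alpha = 1.839 / (1941.409 * 1026.604) = 9.2270e-07 m^2/s
alpha * t = 0.0043782
delta = sqrt(0.0043782) * 1000 = 66.168 mm

66.168 mm


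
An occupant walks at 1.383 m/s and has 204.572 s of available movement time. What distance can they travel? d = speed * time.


d = 1.383 * 204.572 = 282.92 m

282.92 m


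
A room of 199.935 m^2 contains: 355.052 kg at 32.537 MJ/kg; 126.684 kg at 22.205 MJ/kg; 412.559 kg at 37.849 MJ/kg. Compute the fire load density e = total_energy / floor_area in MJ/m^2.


Total energy = 355.052*32.537 + 126.684*22.205 + 412.559*37.849
= 11552.33 + 2813.018 + 15614.95
= 29980.29 MJ
e = 29980.29 / 199.935 = 149.95 MJ/m^2

149.95 MJ/m^2


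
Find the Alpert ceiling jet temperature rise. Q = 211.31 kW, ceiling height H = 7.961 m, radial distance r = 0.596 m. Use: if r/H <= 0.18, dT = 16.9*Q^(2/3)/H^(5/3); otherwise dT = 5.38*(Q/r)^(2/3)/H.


r/H = 0.596 / 7.961 = 0.074865
r/H <= 0.18, so dT = 16.9*Q^(2/3)/H^(5/3)
Q^(2/3) = 35.477
H^(5/3) = 31.740
dT = 16.9 * 35.477 / 31.740 = 18.890 K

18.890 K


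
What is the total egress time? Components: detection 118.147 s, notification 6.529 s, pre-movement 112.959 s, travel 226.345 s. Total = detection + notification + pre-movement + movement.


Total = 118.147 + 6.529 + 112.959 + 226.345 = 463.98 s

463.98 s


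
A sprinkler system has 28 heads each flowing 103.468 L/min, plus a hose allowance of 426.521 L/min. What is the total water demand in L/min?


Sprinkler demand = 28 * 103.468 = 2897.104 L/min
Total = 2897.104 + 426.521 = 3323.625 L/min

3323.625 L/min


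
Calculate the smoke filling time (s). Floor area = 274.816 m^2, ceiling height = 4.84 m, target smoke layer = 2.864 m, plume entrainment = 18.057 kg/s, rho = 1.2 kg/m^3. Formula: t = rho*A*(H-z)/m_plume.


H - z = 1.976 m
t = 1.2 * 274.816 * 1.976 / 18.057 = 36.088 s

36.088 s


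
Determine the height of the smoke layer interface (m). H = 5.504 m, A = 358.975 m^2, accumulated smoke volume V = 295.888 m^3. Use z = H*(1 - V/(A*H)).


V/(A*H) = 0.14976
1 - 0.14976 = 0.85024
z = 5.504 * 0.85024 = 4.6797 m

4.6797 m


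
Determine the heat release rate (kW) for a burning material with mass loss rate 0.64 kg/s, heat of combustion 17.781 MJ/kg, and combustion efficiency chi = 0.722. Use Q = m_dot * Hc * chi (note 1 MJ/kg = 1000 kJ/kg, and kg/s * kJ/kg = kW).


Hc = 17.781 MJ/kg = 17.781 * 1000 kJ/kg = 17781 kJ/kg
Q = 0.64 kg/s * 17781 kJ/kg * 0.722 = 8216.2 kW

8216.2 kW


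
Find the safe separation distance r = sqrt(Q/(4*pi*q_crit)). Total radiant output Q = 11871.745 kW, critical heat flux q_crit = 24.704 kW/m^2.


4*pi*q_crit = 310.44
Q/(4*pi*q_crit) = 38.242
r = sqrt(38.242) = 6.1840 m

6.1840 m


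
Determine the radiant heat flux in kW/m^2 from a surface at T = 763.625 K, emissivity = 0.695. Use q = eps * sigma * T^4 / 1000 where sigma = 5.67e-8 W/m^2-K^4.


T^4 = 3.4003e+11
q = 0.695 * 5.67e-8 * 3.4003e+11 / 1000 = 13.399 kW/m^2

13.399 kW/m^2


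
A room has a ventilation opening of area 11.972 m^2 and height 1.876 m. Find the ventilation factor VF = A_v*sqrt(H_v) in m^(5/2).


sqrt(H_v) = 1.3697
VF = 11.972 * 1.3697 = 16.398 m^(5/2)

16.398 m^(5/2)


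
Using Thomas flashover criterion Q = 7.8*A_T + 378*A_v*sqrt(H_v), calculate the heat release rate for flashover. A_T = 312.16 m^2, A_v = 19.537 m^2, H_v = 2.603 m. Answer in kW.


7.8*A_T = 2434.848
sqrt(H_v) = 1.6134
378*A_v*sqrt(H_v) = 11915
Q = 2434.848 + 11915 = 14350 kW

14350 kW


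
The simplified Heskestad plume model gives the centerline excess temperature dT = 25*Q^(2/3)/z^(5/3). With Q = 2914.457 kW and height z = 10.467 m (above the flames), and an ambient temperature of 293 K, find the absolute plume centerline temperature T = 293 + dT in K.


Q^(2/3) = 204.04
z^(5/3) = 50.085
dT = 25 * 204.04 / 50.085 = 101.85 K
T = 293 + 101.85 = 394.85 K

394.85 K


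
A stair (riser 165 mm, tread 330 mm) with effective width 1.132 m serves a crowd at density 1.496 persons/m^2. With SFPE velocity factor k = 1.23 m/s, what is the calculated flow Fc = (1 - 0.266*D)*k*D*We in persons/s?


1 - 0.266*D = 1 - 0.266*1.496 = 0.60206
Fs = 0.60206 * 1.23 * 1.496 = 1.1078 persons/(s*m)
Fc = 1.1078 * 1.132 = 1.2541 persons/s

1.2541 persons/s


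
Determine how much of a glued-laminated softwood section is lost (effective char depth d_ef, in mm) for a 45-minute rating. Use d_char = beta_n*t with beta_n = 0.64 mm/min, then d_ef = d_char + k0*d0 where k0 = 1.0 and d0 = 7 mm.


d_char = 0.64 * 45 = 28.8 mm
d_ef = 28.8 + 1.0*7 = 35.8 mm

35.8 mm


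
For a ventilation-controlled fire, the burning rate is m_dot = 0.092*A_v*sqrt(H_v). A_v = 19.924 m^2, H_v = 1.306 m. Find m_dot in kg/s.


sqrt(H_v) = 1.1428
m_dot = 0.092 * 19.924 * 1.1428 = 2.0948 kg/s

2.0948 kg/s


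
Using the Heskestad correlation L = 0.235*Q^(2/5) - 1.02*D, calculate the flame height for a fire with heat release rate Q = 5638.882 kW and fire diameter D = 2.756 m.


Q^(2/5) = 31.658
0.235 * Q^(2/5) = 7.4395
1.02 * D = 2.8111
L = 4.6284 m

4.6284 m


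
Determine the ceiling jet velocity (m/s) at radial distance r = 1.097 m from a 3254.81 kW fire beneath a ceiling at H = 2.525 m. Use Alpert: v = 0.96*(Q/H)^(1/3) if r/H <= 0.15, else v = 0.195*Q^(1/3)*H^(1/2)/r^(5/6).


r/H = 1.097 / 2.525 = 0.43446
r/H > 0.15, so v = 0.195*Q^(1/3)*H^(1/2)/r^(5/6)
Q^(1/3) = 14.820
H^(1/2) = 1.5890
r^(5/6) = 1.0802
v = 0.195 * 14.820 * 1.5890 / 1.0802 = 4.2511 m/s

4.2511 m/s


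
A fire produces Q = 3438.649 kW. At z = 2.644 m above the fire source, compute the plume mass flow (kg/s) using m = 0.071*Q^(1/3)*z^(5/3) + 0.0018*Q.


Q^(1/3) = 15.094
z^(5/3) = 5.0556
First term = 0.071 * 15.094 * 5.0556 = 5.4178
Second term = 0.0018 * 3438.649 = 6.1896
m = 11.607 kg/s

11.607 kg/s


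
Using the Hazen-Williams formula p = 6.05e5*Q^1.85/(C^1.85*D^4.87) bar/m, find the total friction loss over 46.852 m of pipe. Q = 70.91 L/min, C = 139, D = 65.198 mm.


Q^1.85 = 2653.4
C^1.85 = 9216.7
D^4.87 = 6.8442e+08
p/m = 0.00025449 bar/m
p_total = 0.00025449 * 46.852 = 0.011923 bar

0.011923 bar


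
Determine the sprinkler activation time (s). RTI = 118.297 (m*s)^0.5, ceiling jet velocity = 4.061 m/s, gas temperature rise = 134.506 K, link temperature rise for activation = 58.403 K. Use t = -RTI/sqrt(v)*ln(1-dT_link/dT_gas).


dT_link/dT_gas = 0.43420
ln(1 - 0.43420) = -0.56952
t = -118.297 / sqrt(4.061) * -0.56952 = 33.432 s

33.432 s


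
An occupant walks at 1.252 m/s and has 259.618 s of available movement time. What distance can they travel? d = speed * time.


d = 1.252 * 259.618 = 325.04 m

325.04 m


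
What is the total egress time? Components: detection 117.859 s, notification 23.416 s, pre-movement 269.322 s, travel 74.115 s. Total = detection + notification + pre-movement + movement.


Total = 117.859 + 23.416 + 269.322 + 74.115 = 484.712 s

484.712 s


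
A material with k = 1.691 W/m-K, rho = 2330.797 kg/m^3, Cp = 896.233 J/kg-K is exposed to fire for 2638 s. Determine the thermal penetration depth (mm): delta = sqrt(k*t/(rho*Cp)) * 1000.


alpha = 1.691 / (2330.797 * 896.233) = 8.0950e-07 m^2/s
alpha * t = 0.0021355
delta = sqrt(0.0021355) * 1000 = 46.211 mm

46.211 mm


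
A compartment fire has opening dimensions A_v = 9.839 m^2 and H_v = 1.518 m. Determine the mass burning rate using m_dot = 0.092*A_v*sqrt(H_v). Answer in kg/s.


sqrt(H_v) = 1.2321
m_dot = 0.092 * 9.839 * 1.2321 = 1.1153 kg/s

1.1153 kg/s


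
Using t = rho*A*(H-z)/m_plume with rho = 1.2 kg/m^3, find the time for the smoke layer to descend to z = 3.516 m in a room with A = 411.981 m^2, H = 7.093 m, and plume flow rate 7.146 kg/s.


H - z = 3.577 m
t = 1.2 * 411.981 * 3.577 / 7.146 = 247.47 s

247.47 s


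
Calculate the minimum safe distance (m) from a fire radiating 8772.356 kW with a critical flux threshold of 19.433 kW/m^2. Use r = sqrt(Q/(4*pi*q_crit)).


4*pi*q_crit = 244.20
Q/(4*pi*q_crit) = 35.922
r = sqrt(35.922) = 5.9935 m

5.9935 m


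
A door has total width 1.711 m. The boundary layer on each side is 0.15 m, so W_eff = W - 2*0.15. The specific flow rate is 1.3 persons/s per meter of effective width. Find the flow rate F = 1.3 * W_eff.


W_eff = 1.711 - 0.30 = 1.411 m
F = 1.3 * 1.411 = 1.8343 persons/s

1.8343 persons/s


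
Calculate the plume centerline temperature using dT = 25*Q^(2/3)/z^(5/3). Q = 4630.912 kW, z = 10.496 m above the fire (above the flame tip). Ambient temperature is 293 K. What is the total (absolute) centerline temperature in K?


Q^(2/3) = 277.83
z^(5/3) = 50.316
dT = 25 * 277.83 / 50.316 = 138.04 K
T = 293 + 138.04 = 431.04 K

431.04 K


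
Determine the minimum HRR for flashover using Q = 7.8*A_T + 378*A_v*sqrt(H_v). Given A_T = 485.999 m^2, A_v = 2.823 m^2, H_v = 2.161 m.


7.8*A_T = 3790.8
sqrt(H_v) = 1.4700
378*A_v*sqrt(H_v) = 1568.7
Q = 3790.8 + 1568.7 = 5359.5 kW

5359.5 kW


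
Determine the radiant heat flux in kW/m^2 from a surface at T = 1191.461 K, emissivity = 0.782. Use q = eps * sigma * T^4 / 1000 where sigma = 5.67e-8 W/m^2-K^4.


T^4 = 2.0152e+12
q = 0.782 * 5.67e-8 * 2.0152e+12 / 1000 = 89.353 kW/m^2

89.353 kW/m^2


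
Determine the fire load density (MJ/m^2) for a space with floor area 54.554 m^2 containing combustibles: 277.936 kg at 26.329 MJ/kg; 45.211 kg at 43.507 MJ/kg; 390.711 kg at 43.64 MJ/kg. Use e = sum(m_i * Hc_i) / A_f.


Total energy = 277.936*26.329 + 45.211*43.507 + 390.711*43.64
= 7317.777 + 1966.995 + 17050.63
= 26335.40 MJ
e = 26335.40 / 54.554 = 482.74 MJ/m^2

482.74 MJ/m^2


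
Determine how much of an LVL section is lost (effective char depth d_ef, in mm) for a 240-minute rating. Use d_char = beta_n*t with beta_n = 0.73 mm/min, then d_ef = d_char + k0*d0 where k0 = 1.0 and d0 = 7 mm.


d_char = 0.73 * 240 = 175.2 mm
d_ef = 175.2 + 1.0*7 = 182.2 mm

182.2 mm


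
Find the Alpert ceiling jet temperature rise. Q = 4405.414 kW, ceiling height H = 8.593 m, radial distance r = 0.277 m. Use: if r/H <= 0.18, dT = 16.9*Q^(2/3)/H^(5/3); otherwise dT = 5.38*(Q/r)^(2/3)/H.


r/H = 0.277 / 8.593 = 0.032236
r/H <= 0.18, so dT = 16.9*Q^(2/3)/H^(5/3)
Q^(2/3) = 268.74
H^(5/3) = 36.050
dT = 16.9 * 268.74 / 36.050 = 125.98 K

125.98 K
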